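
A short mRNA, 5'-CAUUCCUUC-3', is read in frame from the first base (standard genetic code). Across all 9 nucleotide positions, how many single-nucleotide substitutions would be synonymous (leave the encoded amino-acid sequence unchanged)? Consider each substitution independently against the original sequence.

5

Codon 1 (CAU, His): 1 synonymous substitution.
Codon 2 (UCC, Ser): 3 synonymous substitutions.
Codon 3 (UUC, Phe): 1 synonymous substitution.
Total: 1 + 3 + 1 = 5.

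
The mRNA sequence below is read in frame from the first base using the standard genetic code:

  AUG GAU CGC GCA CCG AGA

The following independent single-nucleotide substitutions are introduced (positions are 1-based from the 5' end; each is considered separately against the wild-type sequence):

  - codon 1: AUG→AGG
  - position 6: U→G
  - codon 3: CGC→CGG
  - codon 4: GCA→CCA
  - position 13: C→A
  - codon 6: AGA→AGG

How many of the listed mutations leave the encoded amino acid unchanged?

2

Codon 1: AUG (Met) → AGG (Arg) — missense.
Codon 2: GAU (Asp) → GAG (Glu) — missense.
Codon 3: CGC (Arg) → CGG (Arg) — synonymous.
Codon 4: GCA (Ala) → CCA (Pro) — missense.
Codon 5: CCG (Pro) → ACG (Thr) — missense.
Codon 6: AGA (Arg) → AGG (Arg) — synonymous.
Synonymous: 2 of 6.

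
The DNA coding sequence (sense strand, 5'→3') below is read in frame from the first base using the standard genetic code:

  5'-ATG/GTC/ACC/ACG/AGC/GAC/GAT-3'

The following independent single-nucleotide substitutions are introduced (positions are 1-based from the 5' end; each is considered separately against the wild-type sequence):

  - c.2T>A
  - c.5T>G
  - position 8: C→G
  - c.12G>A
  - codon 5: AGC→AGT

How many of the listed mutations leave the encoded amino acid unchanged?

Codon 1: ATG (Met) → AAG (Lys) — missense.
Codon 2: GTC (Val) → GGC (Gly) — missense.
Codon 3: ACC (Thr) → AGC (Ser) — missense.
Codon 4: ACG (Thr) → ACA (Thr) — synonymous.
Codon 5: AGC (Ser) → AGT (Ser) — synonymous.
Synonymous: 2 of 5.

2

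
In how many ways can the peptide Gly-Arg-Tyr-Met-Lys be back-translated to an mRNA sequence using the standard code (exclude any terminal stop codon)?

96

Gly: 4 codons.
Arg: 6 codons.
Tyr: 2 codons.
Met: 1 codon.
Lys: 2 codons.
4 × 6 × 2 × 1 × 2 = 96.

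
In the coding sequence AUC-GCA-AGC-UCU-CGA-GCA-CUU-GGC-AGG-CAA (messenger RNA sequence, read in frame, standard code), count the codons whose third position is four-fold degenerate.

Codon 1 AUC (Ile): third position 3-fold.
Codon 2 GCA (Ala): third position 4-fold.
Codon 3 AGC (Ser): third position 2-fold.
Codon 4 UCU (Ser): third position 4-fold.
Codon 5 CGA (Arg): third position 4-fold.
Codon 6 GCA (Ala): third position 4-fold.
Codon 7 CUU (Leu): third position 4-fold.
Codon 8 GGC (Gly): third position 4-fold.
Codon 9 AGG (Arg): third position 2-fold.
Codon 10 CAA (Gln): third position 2-fold.
Four-fold degenerate third positions: 6.

6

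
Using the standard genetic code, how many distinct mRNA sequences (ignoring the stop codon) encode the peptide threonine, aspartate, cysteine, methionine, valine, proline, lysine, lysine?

1024

Thr: 4 codons.
Asp: 2 codons.
Cys: 2 codons.
Met: 1 codon.
Val: 4 codons.
Pro: 4 codons.
Lys: 2 codons.
Lys: 2 codons.
4 × 2 × 2 × 1 × 4 × 4 × 2 × 2 = 1024.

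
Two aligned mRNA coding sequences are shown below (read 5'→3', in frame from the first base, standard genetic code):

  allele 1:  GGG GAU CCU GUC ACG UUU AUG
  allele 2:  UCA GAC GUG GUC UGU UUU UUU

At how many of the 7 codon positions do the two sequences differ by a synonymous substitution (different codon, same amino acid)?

1

Codon 1: GGG Gly / UCA Ser — nonsynonymous.
Codon 2: GAU Asp / GAC Asp — synonymous.
Codon 3: CCU Pro / GUG Val — nonsynonymous.
Codon 4: GUC Val / GUC Val — identical.
Codon 5: ACG Thr / UGU Cys — nonsynonymous.
Codon 6: UUU Phe / UUU Phe — identical.
Codon 7: AUG Met / UUU Phe — nonsynonymous.
Synonymous differences: 1.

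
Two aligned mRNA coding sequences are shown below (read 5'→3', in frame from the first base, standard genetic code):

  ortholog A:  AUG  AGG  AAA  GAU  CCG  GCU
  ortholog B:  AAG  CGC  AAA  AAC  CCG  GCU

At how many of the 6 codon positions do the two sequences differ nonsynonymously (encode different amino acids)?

Codon 1: AUG Met / AAG Lys — nonsynonymous.
Codon 2: AGG Arg / CGC Arg — synonymous.
Codon 3: AAA Lys / AAA Lys — identical.
Codon 4: GAU Asp / AAC Asn — nonsynonymous.
Codon 5: CCG Pro / CCG Pro — identical.
Codon 6: GCU Ala / GCU Ala — identical.
Nonsynonymous differences: 2.

2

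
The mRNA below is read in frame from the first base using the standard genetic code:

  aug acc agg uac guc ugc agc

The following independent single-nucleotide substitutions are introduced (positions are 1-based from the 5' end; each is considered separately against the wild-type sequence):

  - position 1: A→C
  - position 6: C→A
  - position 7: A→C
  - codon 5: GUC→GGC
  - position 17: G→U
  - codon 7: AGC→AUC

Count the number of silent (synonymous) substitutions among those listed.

2

Codon 1: AUG (Met) → CUG (Leu) — missense.
Codon 2: ACC (Thr) → ACA (Thr) — synonymous.
Codon 3: AGG (Arg) → CGG (Arg) — synonymous.
Codon 5: GUC (Val) → GGC (Gly) — missense.
Codon 6: UGC (Cys) → UUC (Phe) — missense.
Codon 7: AGC (Ser) → AUC (Ile) — missense.
Synonymous: 2 of 6.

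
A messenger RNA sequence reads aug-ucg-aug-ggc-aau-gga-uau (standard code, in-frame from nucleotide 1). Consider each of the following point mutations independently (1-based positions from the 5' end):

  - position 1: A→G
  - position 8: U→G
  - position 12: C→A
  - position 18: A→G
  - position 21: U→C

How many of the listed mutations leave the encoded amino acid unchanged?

Codon 1: AUG (Met) → GUG (Val) — missense.
Codon 3: AUG (Met) → AGG (Arg) — missense.
Codon 4: GGC (Gly) → GGA (Gly) — synonymous.
Codon 6: GGA (Gly) → GGG (Gly) — synonymous.
Codon 7: UAU (Tyr) → UAC (Tyr) — synonymous.
Synonymous: 3 of 5.

3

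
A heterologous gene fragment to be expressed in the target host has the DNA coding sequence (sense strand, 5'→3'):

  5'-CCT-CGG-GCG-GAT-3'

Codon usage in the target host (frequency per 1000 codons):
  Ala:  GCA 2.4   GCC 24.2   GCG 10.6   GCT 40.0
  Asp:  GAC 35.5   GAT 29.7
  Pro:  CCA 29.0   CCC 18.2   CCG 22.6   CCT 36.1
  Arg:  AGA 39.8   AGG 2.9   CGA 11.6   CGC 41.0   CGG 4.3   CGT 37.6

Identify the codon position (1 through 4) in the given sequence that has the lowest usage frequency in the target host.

2

Codon 1 CCT (Pro): 36.1 per 1000.
Codon 2 CGG (Arg): 4.3 per 1000.
Codon 3 GCG (Ala): 10.6 per 1000.
Codon 4 GAT (Asp): 29.7 per 1000.
Lowest frequency is 4.3 at codon 2.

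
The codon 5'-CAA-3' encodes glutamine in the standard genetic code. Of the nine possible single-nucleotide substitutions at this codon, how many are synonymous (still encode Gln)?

1

Position 1: none → 0 synonymous.
Position 2: none → 0 synonymous.
Position 3: CAG → 1 synonymous.
Total: 0 + 0 + 1 = 1.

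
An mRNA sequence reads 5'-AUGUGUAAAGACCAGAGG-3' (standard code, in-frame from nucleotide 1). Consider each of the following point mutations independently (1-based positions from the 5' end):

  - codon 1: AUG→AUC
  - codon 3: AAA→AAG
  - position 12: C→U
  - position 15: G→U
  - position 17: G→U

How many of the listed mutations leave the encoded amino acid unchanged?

Codon 1: AUG (Met) → AUC (Ile) — missense.
Codon 3: AAA (Lys) → AAG (Lys) — synonymous.
Codon 4: GAC (Asp) → GAU (Asp) — synonymous.
Codon 5: CAG (Gln) → CAU (His) — missense.
Codon 6: AGG (Arg) → AUG (Met) — missense.
Synonymous: 2 of 5.

2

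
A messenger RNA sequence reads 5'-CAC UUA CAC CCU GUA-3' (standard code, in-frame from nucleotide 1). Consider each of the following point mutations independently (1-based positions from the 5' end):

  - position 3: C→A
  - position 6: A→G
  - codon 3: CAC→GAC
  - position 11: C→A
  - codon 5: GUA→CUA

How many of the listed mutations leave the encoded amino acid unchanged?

Codon 1: CAC (His) → CAA (Gln) — missense.
Codon 2: UUA (Leu) → UUG (Leu) — synonymous.
Codon 3: CAC (His) → GAC (Asp) — missense.
Codon 4: CCU (Pro) → CAU (His) — missense.
Codon 5: GUA (Val) → CUA (Leu) — missense.
Synonymous: 1 of 5.

1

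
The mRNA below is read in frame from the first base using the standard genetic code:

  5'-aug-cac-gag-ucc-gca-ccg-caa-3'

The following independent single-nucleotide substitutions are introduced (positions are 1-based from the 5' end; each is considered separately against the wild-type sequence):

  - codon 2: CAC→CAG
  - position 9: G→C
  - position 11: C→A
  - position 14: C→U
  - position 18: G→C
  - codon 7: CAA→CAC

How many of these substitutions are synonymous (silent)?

1

Codon 2: CAC (His) → CAG (Gln) — missense.
Codon 3: GAG (Glu) → GAC (Asp) — missense.
Codon 4: UCC (Ser) → UAC (Tyr) — missense.
Codon 5: GCA (Ala) → GUA (Val) — missense.
Codon 6: CCG (Pro) → CCC (Pro) — synonymous.
Codon 7: CAA (Gln) → CAC (His) — missense.
Synonymous: 1 of 6.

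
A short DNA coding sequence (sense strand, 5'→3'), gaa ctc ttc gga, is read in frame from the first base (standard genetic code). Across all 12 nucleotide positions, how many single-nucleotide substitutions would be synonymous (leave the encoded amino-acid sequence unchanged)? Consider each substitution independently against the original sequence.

Codon 1 (GAA, Glu): 1 synonymous substitution.
Codon 2 (CTC, Leu): 3 synonymous substitutions.
Codon 3 (TTC, Phe): 1 synonymous substitution.
Codon 4 (GGA, Gly): 3 synonymous substitutions.
Total: 1 + 3 + 1 + 3 = 8.

8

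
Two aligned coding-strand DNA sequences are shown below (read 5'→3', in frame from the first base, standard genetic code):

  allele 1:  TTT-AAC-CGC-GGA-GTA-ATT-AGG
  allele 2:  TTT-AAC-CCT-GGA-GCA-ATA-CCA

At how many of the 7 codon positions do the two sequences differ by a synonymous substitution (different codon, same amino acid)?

1

Codon 1: TTT Phe / TTT Phe — identical.
Codon 2: AAC Asn / AAC Asn — identical.
Codon 3: CGC Arg / CCT Pro — nonsynonymous.
Codon 4: GGA Gly / GGA Gly — identical.
Codon 5: GTA Val / GCA Ala — nonsynonymous.
Codon 6: ATT Ile / ATA Ile — synonymous.
Codon 7: AGG Arg / CCA Pro — nonsynonymous.
Synonymous differences: 1.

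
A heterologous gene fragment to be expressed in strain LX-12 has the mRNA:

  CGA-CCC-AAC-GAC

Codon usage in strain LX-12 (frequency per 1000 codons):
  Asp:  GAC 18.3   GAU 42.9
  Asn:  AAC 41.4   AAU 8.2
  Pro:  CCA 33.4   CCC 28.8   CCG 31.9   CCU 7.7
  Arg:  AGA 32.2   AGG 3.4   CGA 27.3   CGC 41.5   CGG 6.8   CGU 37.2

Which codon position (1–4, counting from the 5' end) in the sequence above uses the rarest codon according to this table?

4

Codon 1 CGA (Arg): 27.3 per 1000.
Codon 2 CCC (Pro): 28.8 per 1000.
Codon 3 AAC (Asn): 41.4 per 1000.
Codon 4 GAC (Asp): 18.3 per 1000.
Lowest frequency is 18.3 at codon 4.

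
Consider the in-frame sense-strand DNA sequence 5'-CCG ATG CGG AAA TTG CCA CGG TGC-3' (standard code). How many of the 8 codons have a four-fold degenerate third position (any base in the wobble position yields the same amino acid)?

4

Codon 1 CCG (Pro): third position 4-fold.
Codon 2 ATG (Met): third position 1-fold.
Codon 3 CGG (Arg): third position 4-fold.
Codon 4 AAA (Lys): third position 2-fold.
Codon 5 TTG (Leu): third position 2-fold.
Codon 6 CCA (Pro): third position 4-fold.
Codon 7 CGG (Arg): third position 4-fold.
Codon 8 TGC (Cys): third position 2-fold.
Four-fold degenerate third positions: 4.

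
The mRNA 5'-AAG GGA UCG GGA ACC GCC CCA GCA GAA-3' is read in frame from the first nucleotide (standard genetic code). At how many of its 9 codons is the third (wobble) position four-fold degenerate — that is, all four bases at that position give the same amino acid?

Codon 1 AAG (Lys): third position 2-fold.
Codon 2 GGA (Gly): third position 4-fold.
Codon 3 UCG (Ser): third position 4-fold.
Codon 4 GGA (Gly): third position 4-fold.
Codon 5 ACC (Thr): third position 4-fold.
Codon 6 GCC (Ala): third position 4-fold.
Codon 7 CCA (Pro): third position 4-fold.
Codon 8 GCA (Ala): third position 4-fold.
Codon 9 GAA (Glu): third position 2-fold.
Four-fold degenerate third positions: 7.

7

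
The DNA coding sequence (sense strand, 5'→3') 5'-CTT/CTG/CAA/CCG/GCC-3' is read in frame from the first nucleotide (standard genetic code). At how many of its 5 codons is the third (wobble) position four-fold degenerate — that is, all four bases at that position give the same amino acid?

4

Codon 1 CTT (Leu): third position 4-fold.
Codon 2 CTG (Leu): third position 4-fold.
Codon 3 CAA (Gln): third position 2-fold.
Codon 4 CCG (Pro): third position 4-fold.
Codon 5 GCC (Ala): third position 4-fold.
Four-fold degenerate third positions: 4.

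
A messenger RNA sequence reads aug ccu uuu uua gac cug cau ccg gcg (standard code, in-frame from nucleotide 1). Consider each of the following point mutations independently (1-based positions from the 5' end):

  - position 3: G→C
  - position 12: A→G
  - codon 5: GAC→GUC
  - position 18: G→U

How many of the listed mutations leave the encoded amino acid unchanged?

Codon 1: AUG (Met) → AUC (Ile) — missense.
Codon 4: UUA (Leu) → UUG (Leu) — synonymous.
Codon 5: GAC (Asp) → GUC (Val) — missense.
Codon 6: CUG (Leu) → CUU (Leu) — synonymous.
Synonymous: 2 of 4.

2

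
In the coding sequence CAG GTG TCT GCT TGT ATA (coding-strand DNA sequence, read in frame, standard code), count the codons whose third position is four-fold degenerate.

Codon 1 CAG (Gln): third position 2-fold.
Codon 2 GTG (Val): third position 4-fold.
Codon 3 TCT (Ser): third position 4-fold.
Codon 4 GCT (Ala): third position 4-fold.
Codon 5 TGT (Cys): third position 2-fold.
Codon 6 ATA (Ile): third position 3-fold.
Four-fold degenerate third positions: 3.

3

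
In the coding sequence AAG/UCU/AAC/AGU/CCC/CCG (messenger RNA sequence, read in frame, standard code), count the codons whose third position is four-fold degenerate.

3

Codon 1 AAG (Lys): third position 2-fold.
Codon 2 UCU (Ser): third position 4-fold.
Codon 3 AAC (Asn): third position 2-fold.
Codon 4 AGU (Ser): third position 2-fold.
Codon 5 CCC (Pro): third position 4-fold.
Codon 6 CCG (Pro): third position 4-fold.
Four-fold degenerate third positions: 3.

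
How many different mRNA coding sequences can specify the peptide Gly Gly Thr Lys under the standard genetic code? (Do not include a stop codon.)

128

Gly: 4 codons.
Gly: 4 codons.
Thr: 4 codons.
Lys: 2 codons.
4 × 4 × 4 × 2 = 128.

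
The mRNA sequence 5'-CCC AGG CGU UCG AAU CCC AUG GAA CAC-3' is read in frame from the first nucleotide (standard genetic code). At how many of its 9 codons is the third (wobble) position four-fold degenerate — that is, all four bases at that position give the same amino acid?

Codon 1 CCC (Pro): third position 4-fold.
Codon 2 AGG (Arg): third position 2-fold.
Codon 3 CGU (Arg): third position 4-fold.
Codon 4 UCG (Ser): third position 4-fold.
Codon 5 AAU (Asn): third position 2-fold.
Codon 6 CCC (Pro): third position 4-fold.
Codon 7 AUG (Met): third position 1-fold.
Codon 8 GAA (Glu): third position 2-fold.
Codon 9 CAC (His): third position 2-fold.
Four-fold degenerate third positions: 4.

4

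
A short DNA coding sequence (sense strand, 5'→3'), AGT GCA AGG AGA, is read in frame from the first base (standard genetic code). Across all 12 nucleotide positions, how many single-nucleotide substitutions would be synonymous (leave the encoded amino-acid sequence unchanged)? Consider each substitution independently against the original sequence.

Codon 1 (AGT, Ser): 1 synonymous substitution.
Codon 2 (GCA, Ala): 3 synonymous substitutions.
Codon 3 (AGG, Arg): 2 synonymous substitutions.
Codon 4 (AGA, Arg): 2 synonymous substitutions.
Total: 1 + 3 + 2 + 2 = 8.

8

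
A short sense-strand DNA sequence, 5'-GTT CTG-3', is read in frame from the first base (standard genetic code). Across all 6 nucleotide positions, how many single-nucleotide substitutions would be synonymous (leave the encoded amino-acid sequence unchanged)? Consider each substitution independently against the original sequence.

Codon 1 (GTT, Val): 3 synonymous substitutions.
Codon 2 (CTG, Leu): 4 synonymous substitutions.
Total: 3 + 4 = 7.

7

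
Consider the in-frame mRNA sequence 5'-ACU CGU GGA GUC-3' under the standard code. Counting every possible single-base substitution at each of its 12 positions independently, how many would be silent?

12

Codon 1 (ACU, Thr): 3 synonymous substitutions.
Codon 2 (CGU, Arg): 3 synonymous substitutions.
Codon 3 (GGA, Gly): 3 synonymous substitutions.
Codon 4 (GUC, Val): 3 synonymous substitutions.
Total: 3 + 3 + 3 + 3 = 12.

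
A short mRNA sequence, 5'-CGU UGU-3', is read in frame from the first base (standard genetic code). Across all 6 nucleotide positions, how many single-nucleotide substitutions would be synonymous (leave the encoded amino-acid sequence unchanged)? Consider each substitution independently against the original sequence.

4

Codon 1 (CGU, Arg): 3 synonymous substitutions.
Codon 2 (UGU, Cys): 1 synonymous substitution.
Total: 3 + 1 = 4.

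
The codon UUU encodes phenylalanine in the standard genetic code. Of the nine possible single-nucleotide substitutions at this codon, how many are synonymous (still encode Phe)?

Position 1: none → 0 synonymous.
Position 2: none → 0 synonymous.
Position 3: UUC → 1 synonymous.
Total: 0 + 0 + 1 = 1.

1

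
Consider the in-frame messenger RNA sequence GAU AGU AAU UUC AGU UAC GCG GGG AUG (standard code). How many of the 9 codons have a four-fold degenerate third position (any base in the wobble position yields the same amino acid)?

Codon 1 GAU (Asp): third position 2-fold.
Codon 2 AGU (Ser): third position 2-fold.
Codon 3 AAU (Asn): third position 2-fold.
Codon 4 UUC (Phe): third position 2-fold.
Codon 5 AGU (Ser): third position 2-fold.
Codon 6 UAC (Tyr): third position 2-fold.
Codon 7 GCG (Ala): third position 4-fold.
Codon 8 GGG (Gly): third position 4-fold.
Codon 9 AUG (Met): third position 1-fold.
Four-fold degenerate third positions: 2.

2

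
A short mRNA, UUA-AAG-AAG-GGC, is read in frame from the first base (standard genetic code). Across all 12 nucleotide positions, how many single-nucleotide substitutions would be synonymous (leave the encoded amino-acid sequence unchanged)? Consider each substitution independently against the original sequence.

7

Codon 1 (UUA, Leu): 2 synonymous substitutions.
Codon 2 (AAG, Lys): 1 synonymous substitution.
Codon 3 (AAG, Lys): 1 synonymous substitution.
Codon 4 (GGC, Gly): 3 synonymous substitutions.
Total: 2 + 1 + 1 + 3 = 7.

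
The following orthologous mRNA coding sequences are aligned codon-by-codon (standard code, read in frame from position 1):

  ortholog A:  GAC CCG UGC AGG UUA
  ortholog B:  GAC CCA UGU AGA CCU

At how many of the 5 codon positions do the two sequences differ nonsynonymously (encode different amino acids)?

Codon 1: GAC Asp / GAC Asp — identical.
Codon 2: CCG Pro / CCA Pro — synonymous.
Codon 3: UGC Cys / UGU Cys — synonymous.
Codon 4: AGG Arg / AGA Arg — synonymous.
Codon 5: UUA Leu / CCU Pro — nonsynonymous.
Nonsynonymous differences: 1.

1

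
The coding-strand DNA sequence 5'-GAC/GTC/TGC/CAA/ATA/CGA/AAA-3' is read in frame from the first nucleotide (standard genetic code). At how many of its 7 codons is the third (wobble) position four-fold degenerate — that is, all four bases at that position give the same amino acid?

2

Codon 1 GAC (Asp): third position 2-fold.
Codon 2 GTC (Val): third position 4-fold.
Codon 3 TGC (Cys): third position 2-fold.
Codon 4 CAA (Gln): third position 2-fold.
Codon 5 ATA (Ile): third position 3-fold.
Codon 6 CGA (Arg): third position 4-fold.
Codon 7 AAA (Lys): third position 2-fold.
Four-fold degenerate third positions: 2.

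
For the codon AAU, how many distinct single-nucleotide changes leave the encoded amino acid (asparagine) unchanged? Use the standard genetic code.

Position 1: none → 0 synonymous.
Position 2: none → 0 synonymous.
Position 3: AAC → 1 synonymous.
Total: 0 + 0 + 1 = 1.

1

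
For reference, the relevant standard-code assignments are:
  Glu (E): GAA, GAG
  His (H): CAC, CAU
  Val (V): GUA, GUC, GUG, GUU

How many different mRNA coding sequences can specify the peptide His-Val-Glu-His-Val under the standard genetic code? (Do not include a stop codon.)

128

His: 2 codons.
Val: 4 codons.
Glu: 2 codons.
His: 2 codons.
Val: 4 codons.
2 × 4 × 2 × 2 × 4 = 128.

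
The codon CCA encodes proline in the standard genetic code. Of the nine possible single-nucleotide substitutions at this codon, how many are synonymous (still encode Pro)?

3

Position 1: none → 0 synonymous.
Position 2: none → 0 synonymous.
Position 3: CCT, CCC, CCG → 3 synonymous.
Total: 0 + 0 + 3 = 3.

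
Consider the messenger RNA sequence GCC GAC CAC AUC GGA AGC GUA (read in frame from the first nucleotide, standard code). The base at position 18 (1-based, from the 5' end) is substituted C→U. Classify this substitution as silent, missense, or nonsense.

silent

Position 18 falls in codon 6: AGC → Ser.
After the substitution the codon is AGU → Ser.
Both encode Ser, so the change is synonymous.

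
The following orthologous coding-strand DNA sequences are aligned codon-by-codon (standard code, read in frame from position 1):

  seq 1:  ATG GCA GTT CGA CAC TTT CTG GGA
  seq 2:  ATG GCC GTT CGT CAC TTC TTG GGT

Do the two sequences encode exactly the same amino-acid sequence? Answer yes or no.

yes

Codon 1: ATG Met / ATG Met — identical.
Codon 2: GCA Ala / GCC Ala — synonymous.
Codon 3: GTT Val / GTT Val — identical.
Codon 4: CGA Arg / CGT Arg — synonymous.
Codon 5: CAC His / CAC His — identical.
Codon 6: TTT Phe / TTC Phe — synonymous.
Codon 7: CTG Leu / TTG Leu — synonymous.
Codon 8: GGA Gly / GGT Gly — synonymous.
Nonsynonymous differences: 0 → same protein.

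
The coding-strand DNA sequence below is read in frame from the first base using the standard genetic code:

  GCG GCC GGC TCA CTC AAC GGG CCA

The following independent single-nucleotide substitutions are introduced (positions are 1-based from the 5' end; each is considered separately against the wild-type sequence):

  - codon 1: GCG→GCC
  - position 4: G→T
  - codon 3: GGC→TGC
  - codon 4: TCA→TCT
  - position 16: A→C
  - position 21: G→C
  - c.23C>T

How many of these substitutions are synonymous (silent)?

Codon 1: GCG (Ala) → GCC (Ala) — synonymous.
Codon 2: GCC (Ala) → TCC (Ser) — missense.
Codon 3: GGC (Gly) → TGC (Cys) — missense.
Codon 4: TCA (Ser) → TCT (Ser) — synonymous.
Codon 6: AAC (Asn) → CAC (His) — missense.
Codon 7: GGG (Gly) → GGC (Gly) — synonymous.
Codon 8: CCA (Pro) → CTA (Leu) — missense.
Synonymous: 3 of 7.

3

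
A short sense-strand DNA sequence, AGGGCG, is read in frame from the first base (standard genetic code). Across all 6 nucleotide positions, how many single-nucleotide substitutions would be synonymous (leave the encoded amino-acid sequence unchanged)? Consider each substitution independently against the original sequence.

Codon 1 (AGG, Arg): 2 synonymous substitutions.
Codon 2 (GCG, Ala): 3 synonymous substitutions.
Total: 2 + 3 = 5.

5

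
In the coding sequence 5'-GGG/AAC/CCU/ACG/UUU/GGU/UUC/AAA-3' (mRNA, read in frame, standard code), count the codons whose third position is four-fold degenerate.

Codon 1 GGG (Gly): third position 4-fold.
Codon 2 AAC (Asn): third position 2-fold.
Codon 3 CCU (Pro): third position 4-fold.
Codon 4 ACG (Thr): third position 4-fold.
Codon 5 UUU (Phe): third position 2-fold.
Codon 6 GGU (Gly): third position 4-fold.
Codon 7 UUC (Phe): third position 2-fold.
Codon 8 AAA (Lys): third position 2-fold.
Four-fold degenerate third positions: 4.

4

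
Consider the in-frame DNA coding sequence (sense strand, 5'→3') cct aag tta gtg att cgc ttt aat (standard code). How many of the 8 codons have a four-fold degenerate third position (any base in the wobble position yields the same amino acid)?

Codon 1 CCT (Pro): third position 4-fold.
Codon 2 AAG (Lys): third position 2-fold.
Codon 3 TTA (Leu): third position 2-fold.
Codon 4 GTG (Val): third position 4-fold.
Codon 5 ATT (Ile): third position 3-fold.
Codon 6 CGC (Arg): third position 4-fold.
Codon 7 TTT (Phe): third position 2-fold.
Codon 8 AAT (Asn): third position 2-fold.
Four-fold degenerate third positions: 3.

3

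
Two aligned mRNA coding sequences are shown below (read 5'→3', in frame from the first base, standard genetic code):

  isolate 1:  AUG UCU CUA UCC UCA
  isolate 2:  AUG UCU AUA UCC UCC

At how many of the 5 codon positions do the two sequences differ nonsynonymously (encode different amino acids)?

Codon 1: AUG Met / AUG Met — identical.
Codon 2: UCU Ser / UCU Ser — identical.
Codon 3: CUA Leu / AUA Ile — nonsynonymous.
Codon 4: UCC Ser / UCC Ser — identical.
Codon 5: UCA Ser / UCC Ser — synonymous.
Nonsynonymous differences: 1.

1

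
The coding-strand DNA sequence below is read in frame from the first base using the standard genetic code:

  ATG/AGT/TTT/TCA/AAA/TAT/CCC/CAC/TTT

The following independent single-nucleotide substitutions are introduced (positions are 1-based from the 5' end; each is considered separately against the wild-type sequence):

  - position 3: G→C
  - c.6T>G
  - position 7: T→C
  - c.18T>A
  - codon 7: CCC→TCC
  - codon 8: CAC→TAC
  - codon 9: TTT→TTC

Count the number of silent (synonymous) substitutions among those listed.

1

Codon 1: ATG (Met) → ATC (Ile) — missense.
Codon 2: AGT (Ser) → AGG (Arg) — missense.
Codon 3: TTT (Phe) → CTT (Leu) — missense.
Codon 6: TAT (Tyr) → TAA (Stop) — nonsense.
Codon 7: CCC (Pro) → TCC (Ser) — missense.
Codon 8: CAC (His) → TAC (Tyr) — missense.
Codon 9: TTT (Phe) → TTC (Phe) — synonymous.
Synonymous: 1 of 7.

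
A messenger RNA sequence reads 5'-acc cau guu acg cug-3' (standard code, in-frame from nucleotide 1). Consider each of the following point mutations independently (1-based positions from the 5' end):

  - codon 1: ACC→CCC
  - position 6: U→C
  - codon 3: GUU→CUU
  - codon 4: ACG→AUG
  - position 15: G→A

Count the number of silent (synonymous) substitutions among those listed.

2

Codon 1: ACC (Thr) → CCC (Pro) — missense.
Codon 2: CAU (His) → CAC (His) — synonymous.
Codon 3: GUU (Val) → CUU (Leu) — missense.
Codon 4: ACG (Thr) → AUG (Met) — missense.
Codon 5: CUG (Leu) → CUA (Leu) — synonymous.
Synonymous: 2 of 5.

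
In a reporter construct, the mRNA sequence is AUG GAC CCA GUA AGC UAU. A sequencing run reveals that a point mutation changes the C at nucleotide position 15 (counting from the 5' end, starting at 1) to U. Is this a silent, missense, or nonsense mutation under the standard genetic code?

silent

Position 15 falls in codon 5: AGC → Ser.
After the substitution the codon is AGU → Ser.
Both encode Ser, so the change is synonymous.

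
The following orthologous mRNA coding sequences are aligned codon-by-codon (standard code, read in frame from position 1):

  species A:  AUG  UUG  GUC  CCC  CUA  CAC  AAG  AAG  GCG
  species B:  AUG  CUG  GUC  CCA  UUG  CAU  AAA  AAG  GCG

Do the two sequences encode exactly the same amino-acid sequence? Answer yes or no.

Codon 1: AUG Met / AUG Met — identical.
Codon 2: UUG Leu / CUG Leu — synonymous.
Codon 3: GUC Val / GUC Val — identical.
Codon 4: CCC Pro / CCA Pro — synonymous.
Codon 5: CUA Leu / UUG Leu — synonymous.
Codon 6: CAC His / CAU His — synonymous.
Codon 7: AAG Lys / AAA Lys — synonymous.
Codon 8: AAG Lys / AAG Lys — identical.
Codon 9: GCG Ala / GCG Ala — identical.
Nonsynonymous differences: 0 → same protein.

yes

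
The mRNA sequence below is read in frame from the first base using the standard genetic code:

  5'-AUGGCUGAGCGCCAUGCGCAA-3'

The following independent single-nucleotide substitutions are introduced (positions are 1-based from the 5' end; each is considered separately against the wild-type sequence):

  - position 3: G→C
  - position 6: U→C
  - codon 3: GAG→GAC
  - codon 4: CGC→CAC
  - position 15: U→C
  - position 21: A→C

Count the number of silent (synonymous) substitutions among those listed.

Codon 1: AUG (Met) → AUC (Ile) — missense.
Codon 2: GCU (Ala) → GCC (Ala) — synonymous.
Codon 3: GAG (Glu) → GAC (Asp) — missense.
Codon 4: CGC (Arg) → CAC (His) — missense.
Codon 5: CAU (His) → CAC (His) — synonymous.
Codon 7: CAA (Gln) → CAC (His) — missense.
Synonymous: 2 of 6.

2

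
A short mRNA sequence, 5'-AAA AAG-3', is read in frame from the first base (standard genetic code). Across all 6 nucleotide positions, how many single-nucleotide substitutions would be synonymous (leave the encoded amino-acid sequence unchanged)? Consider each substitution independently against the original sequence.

Codon 1 (AAA, Lys): 1 synonymous substitution.
Codon 2 (AAG, Lys): 1 synonymous substitution.
Total: 1 + 1 = 2.

2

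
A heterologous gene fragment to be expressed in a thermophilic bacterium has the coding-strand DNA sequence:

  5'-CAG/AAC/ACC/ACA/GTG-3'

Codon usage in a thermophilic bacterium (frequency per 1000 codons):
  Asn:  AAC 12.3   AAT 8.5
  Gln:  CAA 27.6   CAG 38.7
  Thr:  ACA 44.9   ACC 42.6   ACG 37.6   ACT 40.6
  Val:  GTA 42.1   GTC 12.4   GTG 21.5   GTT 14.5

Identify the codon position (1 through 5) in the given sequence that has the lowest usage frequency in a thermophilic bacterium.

2

Codon 1 CAG (Gln): 38.7 per 1000.
Codon 2 AAC (Asn): 12.3 per 1000.
Codon 3 ACC (Thr): 42.6 per 1000.
Codon 4 ACA (Thr): 44.9 per 1000.
Codon 5 GTG (Val): 21.5 per 1000.
Lowest frequency is 12.3 at codon 2.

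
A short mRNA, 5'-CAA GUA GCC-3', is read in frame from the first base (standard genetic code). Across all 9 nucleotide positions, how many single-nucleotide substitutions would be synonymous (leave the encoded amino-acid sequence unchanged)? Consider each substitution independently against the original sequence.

Codon 1 (CAA, Gln): 1 synonymous substitution.
Codon 2 (GUA, Val): 3 synonymous substitutions.
Codon 3 (GCC, Ala): 3 synonymous substitutions.
Total: 1 + 3 + 3 = 7.

7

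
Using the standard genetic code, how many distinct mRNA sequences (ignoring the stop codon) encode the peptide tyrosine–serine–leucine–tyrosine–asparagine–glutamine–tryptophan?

Tyr: 2 codons.
Ser: 6 codons.
Leu: 6 codons.
Tyr: 2 codons.
Asn: 2 codons.
Gln: 2 codons.
Trp: 1 codon.
2 × 6 × 6 × 2 × 2 × 2 × 1 = 576.

576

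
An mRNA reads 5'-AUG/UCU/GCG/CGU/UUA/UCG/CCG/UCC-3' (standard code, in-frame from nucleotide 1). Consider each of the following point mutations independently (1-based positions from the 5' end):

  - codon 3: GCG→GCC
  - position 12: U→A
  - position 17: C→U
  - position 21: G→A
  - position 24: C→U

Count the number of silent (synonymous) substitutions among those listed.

4

Codon 3: GCG (Ala) → GCC (Ala) — synonymous.
Codon 4: CGU (Arg) → CGA (Arg) — synonymous.
Codon 6: UCG (Ser) → UUG (Leu) — missense.
Codon 7: CCG (Pro) → CCA (Pro) — synonymous.
Codon 8: UCC (Ser) → UCU (Ser) — synonymous.
Synonymous: 4 of 5.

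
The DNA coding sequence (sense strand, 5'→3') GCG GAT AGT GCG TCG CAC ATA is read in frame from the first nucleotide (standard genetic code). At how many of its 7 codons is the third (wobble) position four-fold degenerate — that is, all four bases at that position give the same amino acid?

Codon 1 GCG (Ala): third position 4-fold.
Codon 2 GAT (Asp): third position 2-fold.
Codon 3 AGT (Ser): third position 2-fold.
Codon 4 GCG (Ala): third position 4-fold.
Codon 5 TCG (Ser): third position 4-fold.
Codon 6 CAC (His): third position 2-fold.
Codon 7 ATA (Ile): third position 3-fold.
Four-fold degenerate third positions: 3.

3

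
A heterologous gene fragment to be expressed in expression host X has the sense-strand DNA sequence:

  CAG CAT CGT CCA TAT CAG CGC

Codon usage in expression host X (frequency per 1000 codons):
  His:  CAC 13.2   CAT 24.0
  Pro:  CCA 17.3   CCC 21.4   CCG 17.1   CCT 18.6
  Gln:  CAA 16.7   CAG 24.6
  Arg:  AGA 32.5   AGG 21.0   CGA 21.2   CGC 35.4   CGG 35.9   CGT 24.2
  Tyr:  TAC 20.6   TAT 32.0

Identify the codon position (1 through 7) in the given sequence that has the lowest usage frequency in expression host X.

4

Codon 1 CAG (Gln): 24.6 per 1000.
Codon 2 CAT (His): 24.0 per 1000.
Codon 3 CGT (Arg): 24.2 per 1000.
Codon 4 CCA (Pro): 17.3 per 1000.
Codon 5 TAT (Tyr): 32.0 per 1000.
Codon 6 CAG (Gln): 24.6 per 1000.
Codon 7 CGC (Arg): 35.4 per 1000.
Lowest frequency is 17.3 at codon 4.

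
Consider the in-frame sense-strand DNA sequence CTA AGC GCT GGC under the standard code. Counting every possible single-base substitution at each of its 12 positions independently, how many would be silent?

Codon 1 (CTA, Leu): 4 synonymous substitutions.
Codon 2 (AGC, Ser): 1 synonymous substitution.
Codon 3 (GCT, Ala): 3 synonymous substitutions.
Codon 4 (GGC, Gly): 3 synonymous substitutions.
Total: 4 + 1 + 3 + 3 = 11.

11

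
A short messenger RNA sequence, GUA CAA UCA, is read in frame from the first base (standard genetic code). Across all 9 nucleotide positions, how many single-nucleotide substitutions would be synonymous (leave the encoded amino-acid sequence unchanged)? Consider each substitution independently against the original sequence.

Codon 1 (GUA, Val): 3 synonymous substitutions.
Codon 2 (CAA, Gln): 1 synonymous substitution.
Codon 3 (UCA, Ser): 3 synonymous substitutions.
Total: 3 + 1 + 3 = 7.

7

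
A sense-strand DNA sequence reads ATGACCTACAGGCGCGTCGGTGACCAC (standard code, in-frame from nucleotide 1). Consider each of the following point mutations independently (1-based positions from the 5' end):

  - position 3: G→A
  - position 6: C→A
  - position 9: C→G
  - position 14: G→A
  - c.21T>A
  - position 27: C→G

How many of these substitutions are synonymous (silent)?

2

Codon 1: ATG (Met) → ATA (Ile) — missense.
Codon 2: ACC (Thr) → ACA (Thr) — synonymous.
Codon 3: TAC (Tyr) → TAG (Stop) — nonsense.
Codon 5: CGC (Arg) → CAC (His) — missense.
Codon 7: GGT (Gly) → GGA (Gly) — synonymous.
Codon 9: CAC (His) → CAG (Gln) — missense.
Synonymous: 2 of 6.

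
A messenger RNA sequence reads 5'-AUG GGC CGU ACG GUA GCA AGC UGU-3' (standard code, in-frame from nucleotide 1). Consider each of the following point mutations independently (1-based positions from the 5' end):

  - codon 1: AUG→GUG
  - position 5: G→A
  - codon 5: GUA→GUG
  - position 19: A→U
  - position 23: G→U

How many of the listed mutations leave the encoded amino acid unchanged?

Codon 1: AUG (Met) → GUG (Val) — missense.
Codon 2: GGC (Gly) → GAC (Asp) — missense.
Codon 5: GUA (Val) → GUG (Val) — synonymous.
Codon 7: AGC (Ser) → UGC (Cys) — missense.
Codon 8: UGU (Cys) → UUU (Phe) — missense.
Synonymous: 1 of 5.

1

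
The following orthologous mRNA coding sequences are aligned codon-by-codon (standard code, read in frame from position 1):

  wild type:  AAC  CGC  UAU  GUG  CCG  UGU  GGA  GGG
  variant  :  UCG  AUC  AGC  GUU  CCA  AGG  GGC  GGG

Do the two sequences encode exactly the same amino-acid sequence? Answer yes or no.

Codon 1: AAC Asn / UCG Ser — nonsynonymous.
Codon 2: CGC Arg / AUC Ile — nonsynonymous.
Codon 3: UAU Tyr / AGC Ser — nonsynonymous.
Codon 4: GUG Val / GUU Val — synonymous.
Codon 5: CCG Pro / CCA Pro — synonymous.
Codon 6: UGU Cys / AGG Arg — nonsynonymous.
Codon 7: GGA Gly / GGC Gly — synonymous.
Codon 8: GGG Gly / GGG Gly — identical.
Nonsynonymous differences: 4 → different protein.

no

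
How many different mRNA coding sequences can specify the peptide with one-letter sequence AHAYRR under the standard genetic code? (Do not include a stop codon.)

2304

Ala: 4 codons.
His: 2 codons.
Ala: 4 codons.
Tyr: 2 codons.
Arg: 6 codons.
Arg: 6 codons.
4 × 2 × 4 × 2 × 6 × 6 = 2304.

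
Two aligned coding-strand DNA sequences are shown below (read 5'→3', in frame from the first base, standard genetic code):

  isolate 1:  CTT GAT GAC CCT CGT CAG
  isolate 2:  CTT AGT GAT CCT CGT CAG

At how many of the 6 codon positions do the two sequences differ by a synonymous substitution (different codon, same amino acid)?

1

Codon 1: CTT Leu / CTT Leu — identical.
Codon 2: GAT Asp / AGT Ser — nonsynonymous.
Codon 3: GAC Asp / GAT Asp — synonymous.
Codon 4: CCT Pro / CCT Pro — identical.
Codon 5: CGT Arg / CGT Arg — identical.
Codon 6: CAG Gln / CAG Gln — identical.
Synonymous differences: 1.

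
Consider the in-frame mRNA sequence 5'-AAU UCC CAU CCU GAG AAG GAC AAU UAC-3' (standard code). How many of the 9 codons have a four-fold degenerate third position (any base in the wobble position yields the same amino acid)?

Codon 1 AAU (Asn): third position 2-fold.
Codon 2 UCC (Ser): third position 4-fold.
Codon 3 CAU (His): third position 2-fold.
Codon 4 CCU (Pro): third position 4-fold.
Codon 5 GAG (Glu): third position 2-fold.
Codon 6 AAG (Lys): third position 2-fold.
Codon 7 GAC (Asp): third position 2-fold.
Codon 8 AAU (Asn): third position 2-fold.
Codon 9 UAC (Tyr): third position 2-fold.
Four-fold degenerate third positions: 2.

2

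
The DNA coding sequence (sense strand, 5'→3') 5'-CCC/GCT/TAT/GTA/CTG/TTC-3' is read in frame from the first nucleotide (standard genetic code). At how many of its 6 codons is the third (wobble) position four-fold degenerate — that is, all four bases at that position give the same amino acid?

4

Codon 1 CCC (Pro): third position 4-fold.
Codon 2 GCT (Ala): third position 4-fold.
Codon 3 TAT (Tyr): third position 2-fold.
Codon 4 GTA (Val): third position 4-fold.
Codon 5 CTG (Leu): third position 4-fold.
Codon 6 TTC (Phe): third position 2-fold.
Four-fold degenerate third positions: 4.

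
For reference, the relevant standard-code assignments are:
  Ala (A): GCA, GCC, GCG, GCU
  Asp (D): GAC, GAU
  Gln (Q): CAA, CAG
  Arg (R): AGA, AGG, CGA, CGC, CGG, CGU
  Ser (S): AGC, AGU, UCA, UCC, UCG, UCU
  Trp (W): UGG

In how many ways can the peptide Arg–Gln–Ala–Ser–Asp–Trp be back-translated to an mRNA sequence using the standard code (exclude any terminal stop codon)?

576

Arg: 6 codons.
Gln: 2 codons.
Ala: 4 codons.
Ser: 6 codons.
Asp: 2 codons.
Trp: 1 codon.
6 × 2 × 4 × 6 × 2 × 1 = 576.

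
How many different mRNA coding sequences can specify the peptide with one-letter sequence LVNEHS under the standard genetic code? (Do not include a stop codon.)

1152

Leu: 6 codons.
Val: 4 codons.
Asn: 2 codons.
Glu: 2 codons.
His: 2 codons.
Ser: 6 codons.
6 × 4 × 2 × 2 × 2 × 6 = 1152.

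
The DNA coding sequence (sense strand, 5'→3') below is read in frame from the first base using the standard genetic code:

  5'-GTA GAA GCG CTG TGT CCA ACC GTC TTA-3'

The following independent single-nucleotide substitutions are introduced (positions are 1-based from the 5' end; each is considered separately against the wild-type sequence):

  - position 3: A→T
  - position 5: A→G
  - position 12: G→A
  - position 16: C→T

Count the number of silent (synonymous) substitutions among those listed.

2

Codon 1: GTA (Val) → GTT (Val) — synonymous.
Codon 2: GAA (Glu) → GGA (Gly) — missense.
Codon 4: CTG (Leu) → CTA (Leu) — synonymous.
Codon 6: CCA (Pro) → TCA (Ser) — missense.
Synonymous: 2 of 4.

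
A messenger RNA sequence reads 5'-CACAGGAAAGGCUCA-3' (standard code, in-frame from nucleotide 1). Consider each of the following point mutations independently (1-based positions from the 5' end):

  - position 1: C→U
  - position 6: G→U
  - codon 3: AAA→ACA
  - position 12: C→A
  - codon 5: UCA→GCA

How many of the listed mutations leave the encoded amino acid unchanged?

1

Codon 1: CAC (His) → UAC (Tyr) — missense.
Codon 2: AGG (Arg) → AGU (Ser) — missense.
Codon 3: AAA (Lys) → ACA (Thr) — missense.
Codon 4: GGC (Gly) → GGA (Gly) — synonymous.
Codon 5: UCA (Ser) → GCA (Ala) — missense.
Synonymous: 1 of 5.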